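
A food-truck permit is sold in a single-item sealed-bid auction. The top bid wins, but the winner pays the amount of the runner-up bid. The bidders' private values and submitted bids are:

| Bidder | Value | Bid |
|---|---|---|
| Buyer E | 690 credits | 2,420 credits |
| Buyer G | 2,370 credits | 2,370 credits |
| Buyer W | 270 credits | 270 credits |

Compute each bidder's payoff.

Ordered from highest: Buyer E 2,420 credits; Buyer G 2,370 credits; Buyer W 270 credits.
Buyer E has the top bid and wins; the price is the second-highest bid, 2,370 credits.
Buyer E's payoff = 690 credits − 2,370 credits = -1,680 credits. All other bidders lose, so their payoff is 0.

Payoffs: Buyer E -1,680 credits, Buyer G 0 credits, Buyer W 0 credits.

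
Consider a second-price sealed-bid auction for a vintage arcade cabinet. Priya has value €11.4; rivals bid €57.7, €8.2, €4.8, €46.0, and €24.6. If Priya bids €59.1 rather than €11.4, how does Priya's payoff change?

The highest competing bid is €57.7.
Bidding truthfully at €11.4: the top bid is €57.7 (a rival), so Priya loses. Payoff = €0.0.
Bidding €59.1: Priya has the top bid, wins, and pays the second-highest bid €57.7. Payoff = €11.4 − €57.7 = -€46.3.
Change = -€46.3 − €0.0 = -€46.3.

Payoff change: -€46.3.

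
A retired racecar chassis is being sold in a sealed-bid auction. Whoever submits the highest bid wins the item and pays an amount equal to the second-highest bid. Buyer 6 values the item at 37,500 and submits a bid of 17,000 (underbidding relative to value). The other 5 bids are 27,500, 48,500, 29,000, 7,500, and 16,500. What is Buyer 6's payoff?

Highest competing bid: 48,500.
Buyer 6's bid 17,000 is not the highest, so Buyer 6 loses, pays nothing, and earns zero payoff.

Payoff = 0.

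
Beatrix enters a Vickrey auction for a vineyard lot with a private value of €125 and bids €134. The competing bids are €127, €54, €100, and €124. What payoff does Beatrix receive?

Highest competing bid: €127.
Beatrix's bid €134 is the highest overall, so Beatrix wins and pays the second-highest bid, €127.
Payoff = value − price = €125 − €127 = -€2.
Overbidding won the item at a price above value — truthful bidding would have avoided this loss.

Beatrix's payoff: -€2.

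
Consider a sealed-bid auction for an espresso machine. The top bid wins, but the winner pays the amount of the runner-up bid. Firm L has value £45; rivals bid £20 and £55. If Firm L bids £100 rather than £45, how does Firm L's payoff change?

The highest competing bid is £55.
Bidding truthfully at £45: the top bid is £55 (a rival), so Firm L loses. Payoff = £0.
Bidding £100: Firm L has the top bid, wins, and pays the second-highest bid £55. Payoff = £45 − £55 = -£10.
Change = -£10 − £0 = -£10.

Change in payoff: -£10.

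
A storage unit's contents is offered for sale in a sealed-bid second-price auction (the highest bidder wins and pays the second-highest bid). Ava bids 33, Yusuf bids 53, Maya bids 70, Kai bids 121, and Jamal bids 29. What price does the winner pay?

Sorted high to low: Kai 121 > Maya 70 > Yusuf 53 > Ava 33 > Jamal 29.
Kai is the highest bidder, so Kai wins.
Under the second-price rule, the price is the second-highest bid: 70.

Price paid: 70.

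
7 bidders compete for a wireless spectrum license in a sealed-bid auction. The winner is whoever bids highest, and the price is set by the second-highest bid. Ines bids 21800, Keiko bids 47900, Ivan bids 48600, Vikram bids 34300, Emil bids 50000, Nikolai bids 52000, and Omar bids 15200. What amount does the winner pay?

Bids in descending order: Nikolai 52000, then Emil 50000, then Ivan 48600, then Keiko 47900, then Vikram 34300, then Ines 21800, then Omar 15200.
Nikolai has the highest bid, so Nikolai wins.
The second-highest bid is 50000, so that is what Nikolai pays.

Price paid: 50000.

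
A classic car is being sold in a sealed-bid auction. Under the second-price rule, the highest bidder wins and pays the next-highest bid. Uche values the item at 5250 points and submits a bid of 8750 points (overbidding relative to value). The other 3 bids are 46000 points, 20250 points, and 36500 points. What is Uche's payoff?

Highest competing bid: 46000 points.
Uche's bid 8750 points is not the highest, so Uche loses, pays nothing, and earns zero payoff.

Uche's payoff: 0 points.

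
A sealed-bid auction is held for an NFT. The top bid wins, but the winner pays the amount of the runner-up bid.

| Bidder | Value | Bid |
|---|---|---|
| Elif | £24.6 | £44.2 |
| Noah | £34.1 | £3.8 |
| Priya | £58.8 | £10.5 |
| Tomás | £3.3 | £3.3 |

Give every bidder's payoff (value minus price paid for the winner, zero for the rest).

Elif £14.1, Noah £0.0, Priya £0.0, Tomás £0.0.

Ordered from highest: Elif £44.2; Priya £10.5; Noah £3.8; Tomás £3.3.
Elif has the top bid and wins; the price is the second-highest bid, £10.5.
Elif's payoff = £24.6 − £10.5 = £14.1. All other bidders lose, so their payoff is 0.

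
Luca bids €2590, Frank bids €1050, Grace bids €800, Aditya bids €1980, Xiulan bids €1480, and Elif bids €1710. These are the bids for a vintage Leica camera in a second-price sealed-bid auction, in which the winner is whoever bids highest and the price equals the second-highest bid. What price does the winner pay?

Ordered from highest: Luca €2590, then Aditya €1980, then Elif €1710, then Xiulan €1480, then Frank €1050, then Grace €800.
Luca is the highest bidder, so Luca wins.
Under the second-price rule, the price is the second-highest bid: €1980.

The winner pays €1980.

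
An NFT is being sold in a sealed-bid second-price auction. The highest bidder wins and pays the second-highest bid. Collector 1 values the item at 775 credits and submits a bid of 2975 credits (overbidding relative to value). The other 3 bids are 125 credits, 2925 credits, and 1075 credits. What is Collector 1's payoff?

Highest competing bid: 2925 credits.
Collector 1's bid 2975 credits is the highest overall, so Collector 1 wins and pays the second-highest bid, 2925 credits.
Payoff = value − price = 775 credits − 2925 credits = -2150 credits.

The bidder's payoff: -2150 credits.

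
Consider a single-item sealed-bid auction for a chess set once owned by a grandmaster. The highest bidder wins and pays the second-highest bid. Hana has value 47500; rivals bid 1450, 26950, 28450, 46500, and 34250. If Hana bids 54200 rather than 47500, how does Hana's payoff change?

The highest competing bid is 46500.
Bidding truthfully at 47500: Hana has the top bid, wins, and pays the second-highest bid 46500. Payoff = 47500 − 46500 = 1000.
Bidding 54200: Hana has the top bid, wins, and pays the second-highest bid 46500. Payoff = 47500 − 46500 = 1000.
Change = 1000 − 1000 = 0.

Change in payoff: 0.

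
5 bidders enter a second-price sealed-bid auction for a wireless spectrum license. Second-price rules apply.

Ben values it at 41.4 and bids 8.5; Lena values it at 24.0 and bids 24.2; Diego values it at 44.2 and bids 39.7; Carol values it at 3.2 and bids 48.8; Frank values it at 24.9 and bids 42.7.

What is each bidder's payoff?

Ben 0.0, Lena 0.0, Diego 0.0, Carol -39.5, Frank 0.0.

Sorted high to low: Carol 48.8 > Frank 42.7 > Diego 39.7 > Lena 24.2 > Ben 8.5.
Carol has the top bid and wins; the price is the second-highest bid, 42.7.
Carol's payoff = 3.2 − 42.7 = -39.5. All other bidders lose, so their payoff is 0.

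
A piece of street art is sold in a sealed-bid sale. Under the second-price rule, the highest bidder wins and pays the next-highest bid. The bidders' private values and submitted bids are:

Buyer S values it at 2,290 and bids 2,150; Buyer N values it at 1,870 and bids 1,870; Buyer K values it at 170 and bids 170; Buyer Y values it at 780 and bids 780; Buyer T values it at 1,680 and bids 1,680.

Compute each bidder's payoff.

Sorted high to low: Buyer S 2,150; Buyer N 1,870; Buyer T 1,680; Buyer Y 780; Buyer K 170.
Buyer S has the top bid and wins; the price is the second-highest bid, 1,870.
Buyer S's payoff = 2,290 − 1,870 = 420. All other bidders lose, so their payoff is 0.

Payoffs: Buyer S 420, Buyer N 0, Buyer K 0, Buyer Y 0, Buyer T 0.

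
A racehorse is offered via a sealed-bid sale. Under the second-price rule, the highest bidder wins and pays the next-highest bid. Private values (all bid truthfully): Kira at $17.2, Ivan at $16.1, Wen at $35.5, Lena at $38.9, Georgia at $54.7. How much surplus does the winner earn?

Ranking the bids: Georgia $54.7; Lena $38.9; Wen $35.5; Kira $17.2; Ivan $16.1.
Georgia wins with the top bid and pays the second-highest, $38.9.
Surplus = $54.7 − $38.9 = $15.8.

$15.8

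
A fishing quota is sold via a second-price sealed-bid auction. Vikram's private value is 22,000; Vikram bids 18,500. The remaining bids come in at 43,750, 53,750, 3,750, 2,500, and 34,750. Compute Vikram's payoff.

Highest competing bid: 53,750.
Vikram's bid 18,500 is not the highest, so Vikram loses, pays nothing, and earns zero payoff.

Vikram's payoff: 0.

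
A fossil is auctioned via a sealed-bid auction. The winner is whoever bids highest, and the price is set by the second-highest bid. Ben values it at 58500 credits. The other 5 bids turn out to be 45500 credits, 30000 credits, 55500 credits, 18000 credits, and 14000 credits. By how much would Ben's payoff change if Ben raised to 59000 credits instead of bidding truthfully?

The highest competing bid is 55500 credits.
Bidding truthfully at 58500 credits: Ben has the top bid, wins, and pays the second-highest bid 55500 credits. Payoff = 58500 credits − 55500 credits = 3000 credits.
Bidding 59000 credits: Ben has the top bid, wins, and pays the second-highest bid 55500 credits. Payoff = 58500 credits − 55500 credits = 3000 credits.
Change = 3000 credits − 3000 credits = 0 credits.
The bid only affects whether you win, not the price — here both bids land on the same side of the top rival bid, so the deviation is payoff-neutral.

Change in payoff: 0 credits.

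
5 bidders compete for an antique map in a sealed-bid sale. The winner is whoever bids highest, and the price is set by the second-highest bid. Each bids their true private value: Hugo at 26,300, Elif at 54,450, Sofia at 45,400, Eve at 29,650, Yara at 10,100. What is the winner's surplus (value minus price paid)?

Ordered from highest: Elif 54,450 > Sofia 45,400 > Eve 29,650 > Hugo 26,300 > Yara 10,100.
Elif wins with the top bid and pays the second-highest, 45,400.
Surplus = 54,450 − 45,400 = 9,050.

Winner's surplus: 9,050.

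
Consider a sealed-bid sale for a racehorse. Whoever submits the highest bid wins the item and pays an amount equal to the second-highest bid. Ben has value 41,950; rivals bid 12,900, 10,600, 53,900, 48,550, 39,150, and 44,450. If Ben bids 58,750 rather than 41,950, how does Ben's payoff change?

-11,950

The highest competing bid is 53,900.
Bidding truthfully at 41,950: the top bid is 53,900 (a rival), so Ben loses. Payoff = 0.
Bidding 58,750: Ben has the top bid, wins, and pays the second-highest bid 53,900. Payoff = 41,950 − 53,900 = -11,950.
Change = -11,950 − 0 = -11,950.
This is the dominant-strategy logic: truthful bidding weakly beats any alternative.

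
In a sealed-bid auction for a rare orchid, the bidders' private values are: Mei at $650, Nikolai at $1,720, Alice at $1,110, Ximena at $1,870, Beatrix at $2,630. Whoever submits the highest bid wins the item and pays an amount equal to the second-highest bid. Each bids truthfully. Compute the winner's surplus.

Surplus = $760.

Ordered from highest: Beatrix $2,630 > Ximena $1,870 > Nikolai $1,720 > Alice $1,110 > Mei $650.
Beatrix wins with the top bid and pays the second-highest, $1,870.
Surplus = $2,630 − $1,870 = $760.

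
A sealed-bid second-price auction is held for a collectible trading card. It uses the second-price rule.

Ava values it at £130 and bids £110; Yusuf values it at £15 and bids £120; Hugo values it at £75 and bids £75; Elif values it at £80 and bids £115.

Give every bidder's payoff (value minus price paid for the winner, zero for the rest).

Sorted high to low: Yusuf £120; Elif £115; Ava £110; Hugo £75.
Yusuf has the top bid and wins; the price is the second-highest bid, £115.
Yusuf's payoff = £15 − £115 = -£100. All other bidders lose, so their payoff is 0.

Payoffs: Ava £0, Yusuf -£100, Hugo £0, Elif £0.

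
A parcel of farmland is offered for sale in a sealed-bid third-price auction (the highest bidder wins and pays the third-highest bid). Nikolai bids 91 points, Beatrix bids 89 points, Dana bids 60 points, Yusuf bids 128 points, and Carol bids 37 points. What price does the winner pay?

89 points

Sorted high to low: Yusuf 128 points > Nikolai 91 points > Beatrix 89 points > Dana 60 points > Carol 37 points.
Yusuf is the highest bidder, so Yusuf wins.
Under the third-price rule, the price is the third-highest bid: 89 points.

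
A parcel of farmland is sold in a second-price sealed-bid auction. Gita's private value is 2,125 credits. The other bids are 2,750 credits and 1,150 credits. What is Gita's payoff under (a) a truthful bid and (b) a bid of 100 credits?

The highest competing bid is 2,750 credits.
Bidding truthfully at 2,125 credits: the top bid is 2,750 credits (a rival), so Gita loses. Payoff = 0 credits.
Bidding 100 credits: the top bid is 2,750 credits (a rival), so Gita loses. Payoff = 0 credits.
The bid only affects whether you win, not the price — here both bids land on the same side of the top rival bid, so the deviation is payoff-neutral.

Truthful: 0 credits; alternative: 0 credits.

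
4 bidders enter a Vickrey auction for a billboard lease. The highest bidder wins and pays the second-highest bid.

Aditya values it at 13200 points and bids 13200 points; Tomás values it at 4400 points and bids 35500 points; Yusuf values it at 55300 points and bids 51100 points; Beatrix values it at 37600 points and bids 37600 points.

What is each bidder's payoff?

Payoffs: Aditya 0 points, Tomás 0 points, Yusuf 17700 points, Beatrix 0 points.

Sorted high to low: Yusuf 51100 points > Beatrix 37600 points > Tomás 35500 points > Aditya 13200 points.
Yusuf has the top bid and wins; the price is the second-highest bid, 37600 points.
Yusuf's payoff = 55300 points − 37600 points = 17700 points. All other bidders lose, so their payoff is 0.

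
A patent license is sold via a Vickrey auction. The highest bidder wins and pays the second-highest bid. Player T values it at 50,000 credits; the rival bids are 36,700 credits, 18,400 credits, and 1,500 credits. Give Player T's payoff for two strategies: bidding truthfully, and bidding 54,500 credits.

The highest competing bid is 36,700 credits.
Bidding truthfully at 50,000 credits: Player T has the top bid, wins, and pays the second-highest bid 36,700 credits. Payoff = 50,000 credits − 36,700 credits = 13,300 credits.
Bidding 54,500 credits: Player T has the top bid, wins, and pays the second-highest bid 36,700 credits. Payoff = 50,000 credits − 36,700 credits = 13,300 credits.

Truthful: 13,300 credits; alternative: 13,300 credits.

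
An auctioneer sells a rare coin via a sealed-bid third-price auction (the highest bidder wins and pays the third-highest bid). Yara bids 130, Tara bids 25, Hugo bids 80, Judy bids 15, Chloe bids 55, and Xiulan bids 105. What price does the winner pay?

Ranking the bids: Yara 130; Xiulan 105; Hugo 80; Chloe 55; Tara 25; Judy 15.
Yara is the highest bidder, so Yara wins.
Under the third-price rule, the price is the third-highest bid: 80.

Price paid: 80.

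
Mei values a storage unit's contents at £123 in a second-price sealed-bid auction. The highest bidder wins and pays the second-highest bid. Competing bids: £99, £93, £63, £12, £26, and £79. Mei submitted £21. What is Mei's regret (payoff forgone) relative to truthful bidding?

£24

The highest competing bid is £99.
Bidding truthfully at £123: Mei has the top bid, wins, and pays the second-highest bid £99. Payoff = £123 − £99 = £24.
Bidding £21: the top bid is £99 (a rival), so Mei loses. Payoff = £0.
Regret = truthful payoff − actual payoff = £24 − £0 = £24.
This is the dominant-strategy logic: truthful bidding weakly beats any alternative.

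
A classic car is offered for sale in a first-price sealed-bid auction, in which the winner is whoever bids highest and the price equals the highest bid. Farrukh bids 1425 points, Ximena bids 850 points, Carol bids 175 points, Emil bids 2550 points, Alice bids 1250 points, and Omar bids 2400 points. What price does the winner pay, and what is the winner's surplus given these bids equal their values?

Bids in descending order: Emil 2550 points; Omar 2400 points; Farrukh 1425 points; Alice 1250 points; Ximena 850 points; Carol 175 points.
Emil is the highest bidder, so Emil wins.
Under the first-price rule, the price is the highest bid: 2550 points.
Surplus = 2550 points − 2550 points = 0 points.

Price 2550 points; surplus 0 points.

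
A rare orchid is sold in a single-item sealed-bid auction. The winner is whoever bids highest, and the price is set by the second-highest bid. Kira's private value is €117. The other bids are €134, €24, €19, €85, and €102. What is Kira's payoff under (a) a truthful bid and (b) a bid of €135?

Truthful: €0; alternative: -€17.

The highest competing bid is €134.
Bidding truthfully at €117: the top bid is €134 (a rival), so Kira loses. Payoff = €0.
Bidding €135: Kira has the top bid, wins, and pays the second-highest bid €134. Payoff = €117 − €134 = -€17.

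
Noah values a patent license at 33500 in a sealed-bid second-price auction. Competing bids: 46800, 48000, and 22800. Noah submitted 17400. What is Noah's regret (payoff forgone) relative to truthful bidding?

The highest competing bid is 48000.
Bidding truthfully at 33500: the top bid is 48000 (a rival), so Noah loses. Payoff = 0.
Bidding 17400: the top bid is 48000 (a rival), so Noah loses. Payoff = 0.
Regret = truthful payoff − actual payoff = 0 − 0 = 0.

0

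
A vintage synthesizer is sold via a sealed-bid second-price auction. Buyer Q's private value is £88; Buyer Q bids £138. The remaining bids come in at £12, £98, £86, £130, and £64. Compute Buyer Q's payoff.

Highest competing bid: £130.
Buyer Q's bid £138 is the highest overall, so Buyer Q wins and pays the second-highest bid, £130.
Payoff = value − price = £88 − £130 = -£42.
Overbidding won the item at a price above value — truthful bidding would have avoided this loss.

Payoff = -£42.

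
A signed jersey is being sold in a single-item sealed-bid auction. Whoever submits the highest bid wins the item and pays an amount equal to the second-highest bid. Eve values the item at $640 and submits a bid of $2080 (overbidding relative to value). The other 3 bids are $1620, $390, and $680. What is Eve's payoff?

Eve's payoff: -$980.

Highest competing bid: $1620.
Eve's bid $2080 is the highest overall, so Eve wins and pays the second-highest bid, $1620.
Payoff = value − price = $640 − $1620 = -$980.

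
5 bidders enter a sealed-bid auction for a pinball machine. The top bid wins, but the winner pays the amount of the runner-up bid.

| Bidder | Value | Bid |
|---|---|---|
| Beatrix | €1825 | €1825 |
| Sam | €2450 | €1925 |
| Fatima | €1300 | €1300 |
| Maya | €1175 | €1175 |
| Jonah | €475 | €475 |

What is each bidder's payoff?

Payoffs: Beatrix €0, Sam €625, Fatima €0, Maya €0, Jonah €0.

Bids in descending order: Sam €1925 > Beatrix €1825 > Fatima €1300 > Maya €1175 > Jonah €475.
Sam has the top bid and wins; the price is the second-highest bid, €1825.
Sam's payoff = €2450 − €1825 = €625. All other bidders lose, so their payoff is 0.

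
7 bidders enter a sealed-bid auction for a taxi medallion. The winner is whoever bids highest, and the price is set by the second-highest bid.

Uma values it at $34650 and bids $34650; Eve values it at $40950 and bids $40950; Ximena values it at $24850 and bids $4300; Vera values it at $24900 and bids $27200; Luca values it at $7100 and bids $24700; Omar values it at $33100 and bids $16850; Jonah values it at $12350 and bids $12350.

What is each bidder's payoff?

Ordered from highest: Eve $40950; Uma $34650; Vera $27200; Luca $24700; Omar $16850; Jonah $12350; Ximena $4300.
Eve has the top bid and wins; the price is the second-highest bid, $34650.
Eve's payoff = $40950 − $34650 = $6300. All other bidders lose, so their payoff is 0.

Uma $0, Eve $6300, Ximena $0, Vera $0, Luca $0, Omar $0, Jonah $0.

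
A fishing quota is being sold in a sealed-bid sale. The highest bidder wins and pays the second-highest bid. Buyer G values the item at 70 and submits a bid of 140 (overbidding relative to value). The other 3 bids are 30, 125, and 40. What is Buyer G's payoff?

-55

Highest competing bid: 125.
Buyer G's bid 140 is the highest overall, so Buyer G wins and pays the second-highest bid, 125.
Payoff = value − price = 70 − 125 = -55.
Overbidding won the item at a price above value — truthful bidding would have avoided this loss.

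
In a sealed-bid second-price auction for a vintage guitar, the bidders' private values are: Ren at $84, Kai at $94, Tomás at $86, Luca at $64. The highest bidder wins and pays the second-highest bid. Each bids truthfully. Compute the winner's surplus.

$8

Sorted high to low: Kai $94, then Tomás $86, then Ren $84, then Luca $64.
Kai wins with the top bid and pays the second-highest, $86.
Surplus = $94 − $86 = $8.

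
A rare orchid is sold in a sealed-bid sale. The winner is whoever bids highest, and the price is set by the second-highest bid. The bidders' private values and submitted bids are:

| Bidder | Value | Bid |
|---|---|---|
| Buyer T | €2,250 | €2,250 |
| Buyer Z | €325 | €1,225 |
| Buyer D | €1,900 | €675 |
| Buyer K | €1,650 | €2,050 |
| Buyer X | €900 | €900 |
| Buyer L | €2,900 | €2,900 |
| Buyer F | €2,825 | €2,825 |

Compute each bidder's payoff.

Payoffs: Buyer T €0, Buyer Z €0, Buyer D €0, Buyer K €0, Buyer X €0, Buyer L €75, Buyer F €0.

Ranking the bids: Buyer L €2,900, then Buyer F €2,825, then Buyer T €2,250, then Buyer K €2,050, then Buyer Z €1,225, then Buyer X €900, then Buyer D €675.
Buyer L has the top bid and wins; the price is the second-highest bid, €2,825.
Buyer L's payoff = €2,900 − €2,825 = €75. All other bidders lose, so their payoff is 0.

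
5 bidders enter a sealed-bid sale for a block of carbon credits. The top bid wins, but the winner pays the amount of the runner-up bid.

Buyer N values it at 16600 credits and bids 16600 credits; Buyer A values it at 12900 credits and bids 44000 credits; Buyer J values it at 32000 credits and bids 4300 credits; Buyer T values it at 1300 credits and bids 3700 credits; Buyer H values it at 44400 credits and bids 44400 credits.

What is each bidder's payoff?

Ordered from highest: Buyer H 44400 credits; Buyer A 44000 credits; Buyer N 16600 credits; Buyer J 4300 credits; Buyer T 3700 credits.
Buyer H has the top bid and wins; the price is the second-highest bid, 44000 credits.
Buyer H's payoff = 44400 credits − 44000 credits = 400 credits. All other bidders lose, so their payoff is 0.

Payoffs: Buyer N 0 credits, Buyer A 0 credits, Buyer J 0 credits, Buyer T 0 credits, Buyer H 400 credits.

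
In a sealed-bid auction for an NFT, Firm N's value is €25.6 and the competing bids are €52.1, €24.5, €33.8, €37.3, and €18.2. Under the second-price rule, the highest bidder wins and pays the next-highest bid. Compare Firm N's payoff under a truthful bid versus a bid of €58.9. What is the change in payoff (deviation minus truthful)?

-€26.5

The highest competing bid is €52.1.
Bidding truthfully at €25.6: the top bid is €52.1 (a rival), so Firm N loses. Payoff = €0.0.
Bidding €58.9: Firm N has the top bid, wins, and pays the second-highest bid €52.1. Payoff = €25.6 − €52.1 = -€26.5.
Change = -€26.5 − €0.0 = -€26.5.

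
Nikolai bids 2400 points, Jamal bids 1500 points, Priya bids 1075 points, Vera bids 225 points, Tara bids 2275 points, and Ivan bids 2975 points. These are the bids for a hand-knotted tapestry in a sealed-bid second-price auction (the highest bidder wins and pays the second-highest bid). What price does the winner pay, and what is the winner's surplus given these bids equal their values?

The winner pays 2400 points for a surplus of 575 points.

Ordered from highest: Ivan 2975 points; Nikolai 2400 points; Tara 2275 points; Jamal 1500 points; Priya 1075 points; Vera 225 points.
Ivan is the highest bidder, so Ivan wins.
Under the second-price rule, the price is the second-highest bid: 2400 points.
Surplus = 2975 points − 2400 points = 575 points.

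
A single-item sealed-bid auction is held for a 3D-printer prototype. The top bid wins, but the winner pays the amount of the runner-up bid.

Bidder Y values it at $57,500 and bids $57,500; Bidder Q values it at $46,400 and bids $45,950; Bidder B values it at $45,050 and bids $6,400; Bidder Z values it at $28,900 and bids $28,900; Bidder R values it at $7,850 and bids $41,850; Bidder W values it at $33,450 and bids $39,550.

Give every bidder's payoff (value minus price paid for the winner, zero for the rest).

Bidder Y $11,550, Bidder Q $0, Bidder B $0, Bidder Z $0, Bidder R $0, Bidder W $0.

Sorted high to low: Bidder Y $57,500 > Bidder Q $45,950 > Bidder R $41,850 > Bidder W $39,550 > Bidder Z $28,900 > Bidder B $6,400.
Bidder Y has the top bid and wins; the price is the second-highest bid, $45,950.
Bidder Y's payoff = $57,500 − $45,950 = $11,550. All other bidders lose, so their payoff is 0.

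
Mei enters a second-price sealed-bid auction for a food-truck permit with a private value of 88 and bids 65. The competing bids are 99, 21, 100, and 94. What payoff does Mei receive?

0

Highest competing bid: 100.
Mei's bid 65 is not the highest, so Mei loses, pays nothing, and earns zero payoff.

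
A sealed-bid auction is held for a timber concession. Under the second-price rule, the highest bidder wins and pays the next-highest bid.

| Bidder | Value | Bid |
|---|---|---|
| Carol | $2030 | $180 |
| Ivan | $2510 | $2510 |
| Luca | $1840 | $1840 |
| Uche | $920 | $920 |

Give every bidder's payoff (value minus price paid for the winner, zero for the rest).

Carol $0, Ivan $670, Luca $0, Uche $0.

Bids in descending order: Ivan $2510 > Luca $1840 > Uche $920 > Carol $180.
Ivan has the top bid and wins; the price is the second-highest bid, $1840.
Ivan's payoff = $2510 − $1840 = $670. All other bidders lose, so their payoff is 0.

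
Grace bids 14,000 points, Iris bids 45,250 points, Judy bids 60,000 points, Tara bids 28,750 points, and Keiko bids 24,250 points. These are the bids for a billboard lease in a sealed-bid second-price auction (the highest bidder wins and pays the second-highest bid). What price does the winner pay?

The winner pays 45,250 points.

Ranking the bids: Judy 60,000 points > Iris 45,250 points > Tara 28,750 points > Keiko 24,250 points > Grace 14,000 points.
Judy is the highest bidder, so Judy wins.
Under the second-price rule, the price is the second-highest bid: 45,250 points.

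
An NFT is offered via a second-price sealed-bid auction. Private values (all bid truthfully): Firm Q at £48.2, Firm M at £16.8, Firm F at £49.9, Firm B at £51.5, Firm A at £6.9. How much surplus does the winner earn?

Bids in descending order: Firm B £51.5 > Firm F £49.9 > Firm Q £48.2 > Firm M £16.8 > Firm A £6.9.
Firm B wins with the top bid and pays the second-highest, £49.9.
Surplus = £51.5 − £49.9 = £1.6.

Surplus = £1.6.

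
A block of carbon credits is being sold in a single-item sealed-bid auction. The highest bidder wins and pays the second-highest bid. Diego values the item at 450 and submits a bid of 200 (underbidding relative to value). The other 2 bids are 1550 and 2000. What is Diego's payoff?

Diego's payoff: 0.

Highest competing bid: 2000.
Diego's bid 200 is not the highest, so Diego loses, pays nothing, and earns zero payoff.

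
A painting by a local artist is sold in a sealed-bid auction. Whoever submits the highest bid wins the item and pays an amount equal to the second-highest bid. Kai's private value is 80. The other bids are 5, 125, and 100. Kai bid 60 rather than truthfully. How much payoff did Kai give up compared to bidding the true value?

Payoff forgone: 0.

The highest competing bid is 125.
Bidding truthfully at 80: the top bid is 125 (a rival), so Kai loses. Payoff = 0.
Bidding 60: the top bid is 125 (a rival), so Kai loses. Payoff = 0.
Regret = truthful payoff − actual payoff = 0 − 0 = 0.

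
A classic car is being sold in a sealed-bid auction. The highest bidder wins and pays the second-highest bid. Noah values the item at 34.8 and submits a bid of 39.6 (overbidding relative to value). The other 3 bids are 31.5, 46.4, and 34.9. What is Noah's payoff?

Noah's payoff: 0.0.

Highest competing bid: 46.4.
Noah's bid 39.6 is not the highest, so Noah loses, pays nothing, and earns zero payoff.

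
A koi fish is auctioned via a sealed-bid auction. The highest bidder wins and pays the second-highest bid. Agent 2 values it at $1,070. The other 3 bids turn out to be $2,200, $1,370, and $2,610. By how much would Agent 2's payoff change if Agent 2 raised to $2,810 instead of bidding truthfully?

The highest competing bid is $2,610.
Bidding truthfully at $1,070: the top bid is $2,610 (a rival), so Agent 2 loses. Payoff = $0.
Bidding $2,810: Agent 2 has the top bid, wins, and pays the second-highest bid $2,610. Payoff = $1,070 − $2,610 = -$1,540.
Change = -$1,540 − $0 = -$1,540.

Payoff change: -$1,540.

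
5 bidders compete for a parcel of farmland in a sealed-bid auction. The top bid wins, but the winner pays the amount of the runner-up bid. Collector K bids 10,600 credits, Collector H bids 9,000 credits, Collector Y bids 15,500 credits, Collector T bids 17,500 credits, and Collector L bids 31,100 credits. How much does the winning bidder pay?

The winner pays 17,500 credits.

Bids in descending order: Collector L 31,100 credits, then Collector T 17,500 credits, then Collector Y 15,500 credits, then Collector K 10,600 credits, then Collector H 9,000 credits.
Collector L has the highest bid, so Collector L wins.
The second-highest bid is 17,500 credits, so that is what Collector L pays.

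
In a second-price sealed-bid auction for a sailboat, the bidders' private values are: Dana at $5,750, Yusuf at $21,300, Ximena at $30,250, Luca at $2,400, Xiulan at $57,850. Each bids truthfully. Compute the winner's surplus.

$27,600

Bids in descending order: Xiulan $57,850 > Ximena $30,250 > Yusuf $21,300 > Dana $5,750 > Luca $2,400.
Xiulan wins with the top bid and pays the second-highest, $30,250.
Surplus = $57,850 − $30,250 = $27,600.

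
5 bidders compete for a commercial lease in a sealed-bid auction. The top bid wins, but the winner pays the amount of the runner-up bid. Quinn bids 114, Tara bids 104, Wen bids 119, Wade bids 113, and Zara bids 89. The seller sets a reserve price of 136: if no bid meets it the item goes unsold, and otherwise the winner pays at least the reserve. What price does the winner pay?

Ordered from highest: Wen 119 > Quinn 114 > Wade 113 > Tara 104 > Zara 89.
The top bid 119 is below the reserve 136, so the item goes unsold and nothing is paid.

unsold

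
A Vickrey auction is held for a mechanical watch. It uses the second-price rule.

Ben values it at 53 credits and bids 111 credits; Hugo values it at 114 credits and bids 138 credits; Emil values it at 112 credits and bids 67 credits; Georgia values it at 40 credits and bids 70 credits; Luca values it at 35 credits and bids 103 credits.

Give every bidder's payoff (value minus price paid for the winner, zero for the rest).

Ben 0 credits, Hugo 3 credits, Emil 0 credits, Georgia 0 credits, Luca 0 credits.

Ordered from highest: Hugo 138 credits > Ben 111 credits > Luca 103 credits > Georgia 70 credits > Emil 67 credits.
Hugo has the top bid and wins; the price is the second-highest bid, 111 credits.
Hugo's payoff = 114 credits − 111 credits = 3 credits. All other bidders lose, so their payoff is 0.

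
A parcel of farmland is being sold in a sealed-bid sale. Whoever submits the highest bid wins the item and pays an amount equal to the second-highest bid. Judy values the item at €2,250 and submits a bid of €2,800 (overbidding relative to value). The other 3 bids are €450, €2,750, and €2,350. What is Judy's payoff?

Judy's payoff: -€500.

Highest competing bid: €2,750.
Judy's bid €2,800 is the highest overall, so Judy wins and pays the second-highest bid, €2,750.
Payoff = value − price = €2,250 − €2,750 = -€500.
Overbidding won the item at a price above value — truthful bidding would have avoided this loss.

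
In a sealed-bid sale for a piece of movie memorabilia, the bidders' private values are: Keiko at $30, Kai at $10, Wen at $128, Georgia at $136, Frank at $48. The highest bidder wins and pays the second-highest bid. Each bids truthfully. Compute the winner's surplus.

Sorted high to low: Georgia $136 > Wen $128 > Frank $48 > Keiko $30 > Kai $10.
Georgia wins with the top bid and pays the second-highest, $128.
Surplus = $136 − $128 = $8.

$8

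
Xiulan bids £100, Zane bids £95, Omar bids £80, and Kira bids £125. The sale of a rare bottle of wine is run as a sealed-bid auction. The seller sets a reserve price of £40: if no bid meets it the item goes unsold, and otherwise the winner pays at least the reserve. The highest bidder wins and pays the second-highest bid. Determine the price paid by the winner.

Bids in descending order: Kira £125; Xiulan £100; Zane £95; Omar £80.
Kira has the highest bid, so Kira wins.
The second-highest bid is £100, which exceeds the reserve, so that sets the price.

£100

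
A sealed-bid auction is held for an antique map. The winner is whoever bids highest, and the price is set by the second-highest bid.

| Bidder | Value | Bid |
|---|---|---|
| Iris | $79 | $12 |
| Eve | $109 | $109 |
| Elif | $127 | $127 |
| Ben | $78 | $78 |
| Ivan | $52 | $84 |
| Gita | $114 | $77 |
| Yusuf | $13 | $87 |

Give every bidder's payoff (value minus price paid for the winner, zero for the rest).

Iris $0, Eve $0, Elif $18, Ben $0, Ivan $0, Gita $0, Yusuf $0.

Ordered from highest: Elif $127 > Eve $109 > Yusuf $87 > Ivan $84 > Ben $78 > Gita $77 > Iris $12.
Elif has the top bid and wins; the price is the second-highest bid, $109.
Elif's payoff = $127 − $109 = $18. All other bidders lose, so their payoff is 0.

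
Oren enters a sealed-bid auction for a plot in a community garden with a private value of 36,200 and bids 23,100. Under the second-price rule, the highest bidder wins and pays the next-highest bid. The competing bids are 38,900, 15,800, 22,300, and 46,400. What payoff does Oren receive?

Highest competing bid: 46,400.
Oren's bid 23,100 is not the highest, so Oren loses, pays nothing, and earns zero payoff.

Payoff = 0.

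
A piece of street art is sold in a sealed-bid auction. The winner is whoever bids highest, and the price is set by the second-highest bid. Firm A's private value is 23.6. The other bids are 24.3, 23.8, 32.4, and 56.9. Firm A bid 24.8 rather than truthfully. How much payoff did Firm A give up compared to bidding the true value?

The highest competing bid is 56.9.
Bidding truthfully at 23.6: the top bid is 56.9 (a rival), so Firm A loses. Payoff = 0.0.
Bidding 24.8: the top bid is 56.9 (a rival), so Firm A loses. Payoff = 0.0.
Regret = truthful payoff − actual payoff = 0.0 − 0.0 = 0.0.

Payoff forgone: 0.0.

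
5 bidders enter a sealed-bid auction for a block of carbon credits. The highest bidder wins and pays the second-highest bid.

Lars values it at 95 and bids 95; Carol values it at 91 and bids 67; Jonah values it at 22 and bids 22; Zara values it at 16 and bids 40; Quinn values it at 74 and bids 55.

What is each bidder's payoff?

Payoffs: Lars 28, Carol 0, Jonah 0, Zara 0, Quinn 0.

Sorted high to low: Lars 95, then Carol 67, then Quinn 55, then Zara 40, then Jonah 22.
Lars has the top bid and wins; the price is the second-highest bid, 67.
Lars's payoff = 95 − 67 = 28. All other bidders lose, so their payoff is 0.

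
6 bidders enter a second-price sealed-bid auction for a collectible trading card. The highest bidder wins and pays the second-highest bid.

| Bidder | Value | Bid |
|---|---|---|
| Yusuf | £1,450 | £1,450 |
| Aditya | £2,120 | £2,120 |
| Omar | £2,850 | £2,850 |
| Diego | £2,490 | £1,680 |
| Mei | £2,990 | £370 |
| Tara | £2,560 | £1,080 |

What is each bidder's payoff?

Ordered from highest: Omar £2,850, then Aditya £2,120, then Diego £1,680, then Yusuf £1,450, then Tara £1,080, then Mei £370.
Omar has the top bid and wins; the price is the second-highest bid, £2,120.
Omar's payoff = £2,850 − £2,120 = £730. All other bidders lose, so their payoff is 0.

Yusuf £0, Aditya £0, Omar £730, Diego £0, Mei £0, Tara £0.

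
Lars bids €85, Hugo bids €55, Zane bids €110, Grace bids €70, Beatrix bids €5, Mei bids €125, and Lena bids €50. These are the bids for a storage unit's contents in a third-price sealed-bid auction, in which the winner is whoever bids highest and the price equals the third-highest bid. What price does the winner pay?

€85

Ranking the bids: Mei €125; Zane €110; Lars €85; Grace €70; Hugo €55; Lena €50; Beatrix €5.
Mei is the highest bidder, so Mei wins.
Under the third-price rule, the price is the third-highest bid: €85.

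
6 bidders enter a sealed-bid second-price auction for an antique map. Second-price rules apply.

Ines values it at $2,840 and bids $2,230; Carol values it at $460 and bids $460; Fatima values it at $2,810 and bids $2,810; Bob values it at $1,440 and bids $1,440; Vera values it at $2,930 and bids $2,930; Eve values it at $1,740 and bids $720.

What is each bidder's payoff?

Payoffs: Ines $0, Carol $0, Fatima $0, Bob $0, Vera $120, Eve $0.

Ordered from highest: Vera $2,930; Fatima $2,810; Ines $2,230; Bob $1,440; Eve $720; Carol $460.
Vera has the top bid and wins; the price is the second-highest bid, $2,810.
Vera's payoff = $2,930 − $2,810 = $120. All other bidders lose, so their payoff is 0.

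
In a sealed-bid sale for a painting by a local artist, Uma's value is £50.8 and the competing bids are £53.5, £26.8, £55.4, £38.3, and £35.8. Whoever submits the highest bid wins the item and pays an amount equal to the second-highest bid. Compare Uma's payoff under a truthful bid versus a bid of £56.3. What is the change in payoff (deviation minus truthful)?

-£4.6

The highest competing bid is £55.4.
Bidding truthfully at £50.8: the top bid is £55.4 (a rival), so Uma loses. Payoff = £0.0.
Bidding £56.3: Uma has the top bid, wins, and pays the second-highest bid £55.4. Payoff = £50.8 − £55.4 = -£4.6.
Change = -£4.6 − £0.0 = -£4.6.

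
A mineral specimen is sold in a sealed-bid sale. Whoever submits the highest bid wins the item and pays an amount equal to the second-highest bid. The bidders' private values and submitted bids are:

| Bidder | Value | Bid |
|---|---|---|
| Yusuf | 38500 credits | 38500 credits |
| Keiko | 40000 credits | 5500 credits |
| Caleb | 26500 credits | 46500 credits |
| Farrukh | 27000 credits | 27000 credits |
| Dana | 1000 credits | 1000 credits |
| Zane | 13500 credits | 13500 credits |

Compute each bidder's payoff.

Ordered from highest: Caleb 46500 credits; Yusuf 38500 credits; Farrukh 27000 credits; Zane 13500 credits; Keiko 5500 credits; Dana 1000 credits.
Caleb has the top bid and wins; the price is the second-highest bid, 38500 credits.
Caleb's payoff = 26500 credits − 38500 credits = -12000 credits. All other bidders lose, so their payoff is 0.

Yusuf 0 credits, Keiko 0 credits, Caleb -12000 credits, Farrukh 0 credits, Dana 0 credits, Zane 0 credits.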